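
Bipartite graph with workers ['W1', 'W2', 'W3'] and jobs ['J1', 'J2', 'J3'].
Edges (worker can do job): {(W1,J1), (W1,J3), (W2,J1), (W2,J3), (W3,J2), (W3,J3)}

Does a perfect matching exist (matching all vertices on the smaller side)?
Yes, perfect matching exists (size 3)

Perfect matching: {(W1,J3), (W2,J1), (W3,J2)}
All 3 vertices on the smaller side are matched.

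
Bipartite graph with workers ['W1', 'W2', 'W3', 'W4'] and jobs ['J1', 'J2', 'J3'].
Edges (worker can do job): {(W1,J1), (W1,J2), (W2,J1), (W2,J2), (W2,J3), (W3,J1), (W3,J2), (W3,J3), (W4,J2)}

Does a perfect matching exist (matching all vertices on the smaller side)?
Yes, perfect matching exists (size 3)

Perfect matching: {(W2,J3), (W3,J1), (W4,J2)}
All 3 vertices on the smaller side are matched.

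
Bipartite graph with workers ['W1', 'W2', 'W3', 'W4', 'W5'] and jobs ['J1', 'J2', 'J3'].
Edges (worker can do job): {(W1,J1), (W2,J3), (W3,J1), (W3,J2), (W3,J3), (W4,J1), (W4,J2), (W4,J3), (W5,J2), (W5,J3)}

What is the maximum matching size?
Maximum matching size = 3

Maximum matching: {(W3,J3), (W4,J1), (W5,J2)}
Size: 3

This assigns 3 workers to 3 distinct jobs.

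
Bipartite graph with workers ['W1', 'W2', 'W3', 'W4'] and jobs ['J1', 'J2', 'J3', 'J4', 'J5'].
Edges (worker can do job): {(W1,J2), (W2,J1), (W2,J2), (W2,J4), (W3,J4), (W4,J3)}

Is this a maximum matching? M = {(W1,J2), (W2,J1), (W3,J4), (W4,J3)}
Yes, size 4 is maximum

Proposed matching has size 4.
Maximum matching size for this graph: 4.

This is a maximum matching.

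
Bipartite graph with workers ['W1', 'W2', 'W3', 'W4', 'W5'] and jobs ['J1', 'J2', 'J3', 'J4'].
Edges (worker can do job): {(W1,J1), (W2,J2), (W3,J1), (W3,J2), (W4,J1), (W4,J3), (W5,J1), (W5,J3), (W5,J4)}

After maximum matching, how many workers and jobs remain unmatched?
Unmatched: 1 workers, 0 jobs

Maximum matching size: 4
Workers: 5 total, 4 matched, 1 unmatched
Jobs: 4 total, 4 matched, 0 unmatched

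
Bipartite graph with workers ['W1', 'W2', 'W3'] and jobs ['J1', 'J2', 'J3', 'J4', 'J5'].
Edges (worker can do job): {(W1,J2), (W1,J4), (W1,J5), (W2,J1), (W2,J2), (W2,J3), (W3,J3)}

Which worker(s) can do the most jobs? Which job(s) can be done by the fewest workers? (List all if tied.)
Most versatile: W1, W2 (3 jobs); Least covered: J1, J4, J5 (1 workers)

Worker degrees (jobs they can do): W1:3, W2:3, W3:1
Job degrees (workers who can do it): J1:1, J2:2, J3:2, J4:1, J5:1

Maximum worker degree is 3, achieved by: W1, W2
Minimum job degree is 1, achieved by: J1, J4, J5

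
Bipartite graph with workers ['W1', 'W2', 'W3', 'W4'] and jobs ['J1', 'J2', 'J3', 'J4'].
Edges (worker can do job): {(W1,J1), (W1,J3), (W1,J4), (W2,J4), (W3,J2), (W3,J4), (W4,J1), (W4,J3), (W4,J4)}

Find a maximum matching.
Matching: {(W1,J3), (W2,J4), (W3,J2), (W4,J1)}

Maximum matching (size 4):
  W1 → J3
  W2 → J4
  W3 → J2
  W4 → J1

Each worker is assigned to at most one job, and each job to at most one worker.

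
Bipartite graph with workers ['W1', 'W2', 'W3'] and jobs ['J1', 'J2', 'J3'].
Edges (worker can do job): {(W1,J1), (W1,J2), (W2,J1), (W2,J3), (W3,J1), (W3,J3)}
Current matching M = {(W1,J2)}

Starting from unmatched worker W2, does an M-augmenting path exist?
Yes: W2 → J3

An M-augmenting path alternates non-matching / matching edges, starting and ending at unmatched vertices.
Path: W2 → J3
(J3 is unmatched in M, so the path is augmenting.)
Flipping edges along this path would increase |M| from 1 to 2.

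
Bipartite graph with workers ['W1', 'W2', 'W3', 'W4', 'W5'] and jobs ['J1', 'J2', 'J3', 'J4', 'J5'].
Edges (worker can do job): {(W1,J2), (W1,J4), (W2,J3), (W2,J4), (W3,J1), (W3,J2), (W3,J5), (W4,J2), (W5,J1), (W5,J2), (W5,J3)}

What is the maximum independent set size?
Maximum independent set = 5

By König's theorem:
- Min vertex cover = Max matching = 5
- Max independent set = Total vertices - Min vertex cover
- Max independent set = 10 - 5 = 5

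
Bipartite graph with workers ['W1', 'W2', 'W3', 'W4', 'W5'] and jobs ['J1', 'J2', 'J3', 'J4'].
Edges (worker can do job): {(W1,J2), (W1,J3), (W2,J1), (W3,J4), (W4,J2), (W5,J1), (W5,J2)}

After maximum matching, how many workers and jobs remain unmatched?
Unmatched: 1 workers, 0 jobs

Maximum matching size: 4
Workers: 5 total, 4 matched, 1 unmatched
Jobs: 4 total, 4 matched, 0 unmatched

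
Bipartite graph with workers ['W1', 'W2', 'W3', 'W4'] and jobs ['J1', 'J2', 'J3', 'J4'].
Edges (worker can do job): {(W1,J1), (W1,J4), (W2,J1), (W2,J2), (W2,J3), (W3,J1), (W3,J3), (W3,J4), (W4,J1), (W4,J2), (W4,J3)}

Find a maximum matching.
Matching: {(W1,J1), (W2,J2), (W3,J4), (W4,J3)}

Maximum matching (size 4):
  W1 → J1
  W2 → J2
  W3 → J4
  W4 → J3

Each worker is assigned to at most one job, and each job to at most one worker.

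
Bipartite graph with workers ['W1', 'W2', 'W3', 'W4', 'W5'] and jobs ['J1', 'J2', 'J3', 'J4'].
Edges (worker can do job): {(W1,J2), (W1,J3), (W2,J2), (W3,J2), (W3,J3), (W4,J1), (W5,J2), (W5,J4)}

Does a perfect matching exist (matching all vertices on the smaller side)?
Yes, perfect matching exists (size 4)

Perfect matching: {(W1,J2), (W3,J3), (W4,J1), (W5,J4)}
All 4 vertices on the smaller side are matched.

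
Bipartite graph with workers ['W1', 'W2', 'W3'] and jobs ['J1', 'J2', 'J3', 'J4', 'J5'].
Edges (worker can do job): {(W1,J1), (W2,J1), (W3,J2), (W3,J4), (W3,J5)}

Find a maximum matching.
Matching: {(W1,J1), (W3,J2)}

Maximum matching (size 2):
  W1 → J1
  W3 → J2

Each worker is assigned to at most one job, and each job to at most one worker.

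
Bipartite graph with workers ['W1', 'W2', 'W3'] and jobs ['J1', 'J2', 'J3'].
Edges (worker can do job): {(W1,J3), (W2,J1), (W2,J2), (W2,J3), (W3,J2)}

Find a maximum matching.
Matching: {(W1,J3), (W2,J1), (W3,J2)}

Maximum matching (size 3):
  W1 → J3
  W2 → J1
  W3 → J2

Each worker is assigned to at most one job, and each job to at most one worker.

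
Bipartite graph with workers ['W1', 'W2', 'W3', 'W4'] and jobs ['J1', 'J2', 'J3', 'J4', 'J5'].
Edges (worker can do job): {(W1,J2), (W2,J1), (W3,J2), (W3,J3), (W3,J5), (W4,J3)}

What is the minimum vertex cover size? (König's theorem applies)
Minimum vertex cover size = 4

By König's theorem: in bipartite graphs,
min vertex cover = max matching = 4

Maximum matching has size 4, so minimum vertex cover also has size 4.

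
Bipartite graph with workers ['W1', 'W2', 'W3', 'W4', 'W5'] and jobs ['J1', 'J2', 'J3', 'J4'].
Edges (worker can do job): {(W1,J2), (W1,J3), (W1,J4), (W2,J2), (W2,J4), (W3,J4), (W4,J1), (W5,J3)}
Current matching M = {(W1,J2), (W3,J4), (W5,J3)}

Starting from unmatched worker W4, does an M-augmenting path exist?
Yes: W4 → J1

An M-augmenting path alternates non-matching / matching edges, starting and ending at unmatched vertices.
Path: W4 → J1
(J1 is unmatched in M, so the path is augmenting.)
Flipping edges along this path would increase |M| from 3 to 4.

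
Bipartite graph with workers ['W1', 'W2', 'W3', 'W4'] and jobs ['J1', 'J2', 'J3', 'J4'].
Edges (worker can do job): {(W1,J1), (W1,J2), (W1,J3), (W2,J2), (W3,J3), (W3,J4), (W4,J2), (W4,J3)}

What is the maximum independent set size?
Maximum independent set = 4

By König's theorem:
- Min vertex cover = Max matching = 4
- Max independent set = Total vertices - Min vertex cover
- Max independent set = 8 - 4 = 4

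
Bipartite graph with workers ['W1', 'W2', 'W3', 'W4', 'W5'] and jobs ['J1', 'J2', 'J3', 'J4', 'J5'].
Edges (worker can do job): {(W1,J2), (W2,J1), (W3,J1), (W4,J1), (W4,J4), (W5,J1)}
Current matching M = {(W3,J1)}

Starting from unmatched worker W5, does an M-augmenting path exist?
No augmenting path from W5

Alternating search from W5 reaches jobs: {J1}.
Every reachable job is already matched in M, and following those matched edges back to workers exposes no further unvisited jobs.
No M-augmenting path from W5 exists.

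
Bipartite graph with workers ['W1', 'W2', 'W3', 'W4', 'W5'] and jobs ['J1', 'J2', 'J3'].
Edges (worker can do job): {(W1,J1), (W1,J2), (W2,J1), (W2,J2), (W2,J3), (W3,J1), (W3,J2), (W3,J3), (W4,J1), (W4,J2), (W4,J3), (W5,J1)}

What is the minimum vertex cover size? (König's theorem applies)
Minimum vertex cover size = 3

By König's theorem: in bipartite graphs,
min vertex cover = max matching = 3

Maximum matching has size 3, so minimum vertex cover also has size 3.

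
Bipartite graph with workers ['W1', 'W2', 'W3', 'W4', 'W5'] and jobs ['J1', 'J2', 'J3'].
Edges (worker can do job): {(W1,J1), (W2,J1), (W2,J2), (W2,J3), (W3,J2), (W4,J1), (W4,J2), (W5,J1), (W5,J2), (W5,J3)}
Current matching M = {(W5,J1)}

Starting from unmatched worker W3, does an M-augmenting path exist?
Yes: W3 → J2

An M-augmenting path alternates non-matching / matching edges, starting and ending at unmatched vertices.
Path: W3 → J2
(J2 is unmatched in M, so the path is augmenting.)
Flipping edges along this path would increase |M| from 1 to 2.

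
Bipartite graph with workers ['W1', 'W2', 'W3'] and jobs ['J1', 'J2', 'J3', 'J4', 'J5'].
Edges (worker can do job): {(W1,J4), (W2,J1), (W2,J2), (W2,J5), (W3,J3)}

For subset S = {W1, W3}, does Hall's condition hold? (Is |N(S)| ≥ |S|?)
Yes: |N(S)| = 2, |S| = 2

Subset S = {W1, W3}
Neighbors N(S) = {J3, J4}

|N(S)| = 2, |S| = 2
Hall's condition: |N(S)| ≥ |S| is satisfied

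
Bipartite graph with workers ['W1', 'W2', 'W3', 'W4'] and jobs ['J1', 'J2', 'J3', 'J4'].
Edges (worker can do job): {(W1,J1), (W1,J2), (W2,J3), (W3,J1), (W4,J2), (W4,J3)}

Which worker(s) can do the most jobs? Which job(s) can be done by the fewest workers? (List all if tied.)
Most versatile: W1, W4 (2 jobs); Least covered: J4 (0 workers)

Worker degrees (jobs they can do): W1:2, W2:1, W3:1, W4:2
Job degrees (workers who can do it): J1:2, J2:2, J3:2, J4:0

Maximum worker degree is 2, achieved by: W1, W4
Minimum job degree is 0, achieved by: J4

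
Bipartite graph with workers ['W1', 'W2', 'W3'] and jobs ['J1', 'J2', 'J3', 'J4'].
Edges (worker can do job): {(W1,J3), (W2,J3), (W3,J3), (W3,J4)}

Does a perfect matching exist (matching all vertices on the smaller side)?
No, maximum matching has size 2 < 3

Maximum matching has size 2, need 3 for perfect matching.
Unmatched workers: ['W2']
Unmatched jobs: ['J1', 'J2']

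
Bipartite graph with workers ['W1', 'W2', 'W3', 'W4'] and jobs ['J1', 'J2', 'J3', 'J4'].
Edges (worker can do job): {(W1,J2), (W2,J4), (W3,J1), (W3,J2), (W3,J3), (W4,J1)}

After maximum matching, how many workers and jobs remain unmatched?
Unmatched: 0 workers, 0 jobs

Maximum matching size: 4
Workers: 4 total, 4 matched, 0 unmatched
Jobs: 4 total, 4 matched, 0 unmatched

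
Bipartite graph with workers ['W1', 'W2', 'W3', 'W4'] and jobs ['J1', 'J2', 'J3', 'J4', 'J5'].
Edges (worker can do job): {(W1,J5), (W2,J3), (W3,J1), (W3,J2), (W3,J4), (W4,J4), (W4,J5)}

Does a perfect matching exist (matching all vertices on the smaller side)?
Yes, perfect matching exists (size 4)

Perfect matching: {(W1,J5), (W2,J3), (W3,J2), (W4,J4)}
All 4 vertices on the smaller side are matched.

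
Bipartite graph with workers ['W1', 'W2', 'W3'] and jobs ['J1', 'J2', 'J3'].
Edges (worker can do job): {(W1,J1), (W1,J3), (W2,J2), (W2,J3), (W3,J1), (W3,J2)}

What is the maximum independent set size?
Maximum independent set = 3

By König's theorem:
- Min vertex cover = Max matching = 3
- Max independent set = Total vertices - Min vertex cover
- Max independent set = 6 - 3 = 3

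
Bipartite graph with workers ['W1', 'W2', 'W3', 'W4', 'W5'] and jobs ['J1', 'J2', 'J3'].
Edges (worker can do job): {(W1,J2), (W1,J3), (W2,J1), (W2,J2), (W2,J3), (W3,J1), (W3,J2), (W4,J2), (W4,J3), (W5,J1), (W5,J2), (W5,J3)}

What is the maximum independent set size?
Maximum independent set = 5

By König's theorem:
- Min vertex cover = Max matching = 3
- Max independent set = Total vertices - Min vertex cover
- Max independent set = 8 - 3 = 5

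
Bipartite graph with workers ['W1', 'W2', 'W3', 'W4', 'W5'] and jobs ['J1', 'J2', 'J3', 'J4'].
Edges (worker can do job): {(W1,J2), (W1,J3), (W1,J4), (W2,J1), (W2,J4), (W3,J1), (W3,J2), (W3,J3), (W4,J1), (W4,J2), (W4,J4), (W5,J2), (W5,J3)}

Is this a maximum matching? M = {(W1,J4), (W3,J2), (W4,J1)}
No, size 3 is not maximum

Proposed matching has size 3.
Maximum matching size for this graph: 4.

This is NOT maximum - can be improved to size 4.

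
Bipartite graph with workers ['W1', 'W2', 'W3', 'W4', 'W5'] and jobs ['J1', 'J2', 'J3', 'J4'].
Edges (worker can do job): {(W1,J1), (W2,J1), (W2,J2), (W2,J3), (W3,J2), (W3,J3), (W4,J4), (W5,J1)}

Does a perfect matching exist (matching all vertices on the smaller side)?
Yes, perfect matching exists (size 4)

Perfect matching: {(W2,J2), (W3,J3), (W4,J4), (W5,J1)}
All 4 vertices on the smaller side are matched.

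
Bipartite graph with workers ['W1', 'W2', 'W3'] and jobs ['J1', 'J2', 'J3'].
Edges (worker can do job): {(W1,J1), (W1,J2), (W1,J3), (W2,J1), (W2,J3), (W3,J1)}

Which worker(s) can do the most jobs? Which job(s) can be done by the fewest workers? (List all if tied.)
Most versatile: W1 (3 jobs); Least covered: J2 (1 workers)

Worker degrees (jobs they can do): W1:3, W2:2, W3:1
Job degrees (workers who can do it): J1:3, J2:1, J3:2

Maximum worker degree is 3, achieved by: W1
Minimum job degree is 1, achieved by: J2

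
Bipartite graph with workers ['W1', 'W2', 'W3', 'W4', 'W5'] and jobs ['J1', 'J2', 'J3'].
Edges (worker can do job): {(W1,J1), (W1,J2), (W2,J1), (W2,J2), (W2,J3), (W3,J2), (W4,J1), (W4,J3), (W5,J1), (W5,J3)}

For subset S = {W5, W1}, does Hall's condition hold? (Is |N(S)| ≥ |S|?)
Yes: |N(S)| = 3, |S| = 2

Subset S = {W5, W1}
Neighbors N(S) = {J1, J2, J3}

|N(S)| = 3, |S| = 2
Hall's condition: |N(S)| ≥ |S| is satisfied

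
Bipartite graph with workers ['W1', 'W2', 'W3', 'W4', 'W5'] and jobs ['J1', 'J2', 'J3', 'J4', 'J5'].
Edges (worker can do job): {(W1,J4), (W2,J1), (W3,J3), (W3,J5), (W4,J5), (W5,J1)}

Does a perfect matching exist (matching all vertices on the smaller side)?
No, maximum matching has size 4 < 5

Maximum matching has size 4, need 5 for perfect matching.
Unmatched workers: ['W2']
Unmatched jobs: ['J2']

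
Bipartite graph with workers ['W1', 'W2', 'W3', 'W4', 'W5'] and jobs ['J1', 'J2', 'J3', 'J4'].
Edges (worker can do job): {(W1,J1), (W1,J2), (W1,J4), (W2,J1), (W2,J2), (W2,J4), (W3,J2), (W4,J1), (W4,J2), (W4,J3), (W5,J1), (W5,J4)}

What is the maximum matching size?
Maximum matching size = 4

Maximum matching: {(W1,J1), (W3,J2), (W4,J3), (W5,J4)}
Size: 4

This assigns 4 workers to 4 distinct jobs.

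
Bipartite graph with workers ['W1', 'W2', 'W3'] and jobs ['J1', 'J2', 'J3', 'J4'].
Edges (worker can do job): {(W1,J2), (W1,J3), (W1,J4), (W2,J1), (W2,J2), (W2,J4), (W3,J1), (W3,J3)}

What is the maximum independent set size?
Maximum independent set = 4

By König's theorem:
- Min vertex cover = Max matching = 3
- Max independent set = Total vertices - Min vertex cover
- Max independent set = 7 - 3 = 4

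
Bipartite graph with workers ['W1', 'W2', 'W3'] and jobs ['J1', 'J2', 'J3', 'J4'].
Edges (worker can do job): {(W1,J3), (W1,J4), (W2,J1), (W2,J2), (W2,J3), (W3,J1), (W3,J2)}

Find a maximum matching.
Matching: {(W1,J4), (W2,J3), (W3,J1)}

Maximum matching (size 3):
  W1 → J4
  W2 → J3
  W3 → J1

Each worker is assigned to at most one job, and each job to at most one worker.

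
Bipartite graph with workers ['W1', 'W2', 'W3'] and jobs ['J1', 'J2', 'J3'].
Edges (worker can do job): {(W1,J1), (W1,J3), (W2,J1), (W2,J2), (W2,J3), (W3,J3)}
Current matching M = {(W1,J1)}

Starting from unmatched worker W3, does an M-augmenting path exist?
Yes: W3 → J3

An M-augmenting path alternates non-matching / matching edges, starting and ending at unmatched vertices.
Path: W3 → J3
(J3 is unmatched in M, so the path is augmenting.)
Flipping edges along this path would increase |M| from 1 to 2.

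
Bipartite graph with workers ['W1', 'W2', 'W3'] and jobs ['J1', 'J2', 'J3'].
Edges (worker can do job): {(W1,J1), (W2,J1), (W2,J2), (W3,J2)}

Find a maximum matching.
Matching: {(W1,J1), (W3,J2)}

Maximum matching (size 2):
  W1 → J1
  W3 → J2

Each worker is assigned to at most one job, and each job to at most one worker.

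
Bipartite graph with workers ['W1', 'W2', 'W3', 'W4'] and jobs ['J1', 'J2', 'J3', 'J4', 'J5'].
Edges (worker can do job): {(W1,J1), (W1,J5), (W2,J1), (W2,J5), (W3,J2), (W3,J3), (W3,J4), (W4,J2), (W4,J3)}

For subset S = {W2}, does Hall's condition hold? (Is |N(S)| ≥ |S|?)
Yes: |N(S)| = 2, |S| = 1

Subset S = {W2}
Neighbors N(S) = {J1, J5}

|N(S)| = 2, |S| = 1
Hall's condition: |N(S)| ≥ |S| is satisfied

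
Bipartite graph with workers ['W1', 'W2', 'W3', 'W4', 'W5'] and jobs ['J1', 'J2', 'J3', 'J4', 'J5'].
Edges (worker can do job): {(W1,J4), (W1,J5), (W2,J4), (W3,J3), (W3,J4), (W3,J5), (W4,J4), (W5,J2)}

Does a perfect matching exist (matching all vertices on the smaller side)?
No, maximum matching has size 4 < 5

Maximum matching has size 4, need 5 for perfect matching.
Unmatched workers: ['W2']
Unmatched jobs: ['J1']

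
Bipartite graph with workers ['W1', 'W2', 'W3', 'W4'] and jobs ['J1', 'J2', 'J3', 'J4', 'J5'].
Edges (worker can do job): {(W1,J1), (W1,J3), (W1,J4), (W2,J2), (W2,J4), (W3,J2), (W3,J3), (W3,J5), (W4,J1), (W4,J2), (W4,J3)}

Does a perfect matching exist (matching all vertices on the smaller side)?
Yes, perfect matching exists (size 4)

Perfect matching: {(W1,J4), (W2,J2), (W3,J3), (W4,J1)}
All 4 vertices on the smaller side are matched.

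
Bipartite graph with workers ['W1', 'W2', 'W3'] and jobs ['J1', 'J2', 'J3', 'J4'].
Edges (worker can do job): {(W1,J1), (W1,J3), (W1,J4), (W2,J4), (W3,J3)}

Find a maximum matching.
Matching: {(W1,J1), (W2,J4), (W3,J3)}

Maximum matching (size 3):
  W1 → J1
  W2 → J4
  W3 → J3

Each worker is assigned to at most one job, and each job to at most one worker.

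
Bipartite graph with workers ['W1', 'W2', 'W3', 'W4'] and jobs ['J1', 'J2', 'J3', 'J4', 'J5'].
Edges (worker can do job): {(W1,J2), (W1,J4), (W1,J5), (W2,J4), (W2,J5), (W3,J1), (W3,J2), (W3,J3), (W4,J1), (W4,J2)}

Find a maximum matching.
Matching: {(W1,J4), (W2,J5), (W3,J1), (W4,J2)}

Maximum matching (size 4):
  W1 → J4
  W2 → J5
  W3 → J1
  W4 → J2

Each worker is assigned to at most one job, and each job to at most one worker.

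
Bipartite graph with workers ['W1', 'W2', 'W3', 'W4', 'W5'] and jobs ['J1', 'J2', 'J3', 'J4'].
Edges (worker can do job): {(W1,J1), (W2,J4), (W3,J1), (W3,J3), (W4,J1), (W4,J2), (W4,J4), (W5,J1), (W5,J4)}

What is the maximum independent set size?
Maximum independent set = 5

By König's theorem:
- Min vertex cover = Max matching = 4
- Max independent set = Total vertices - Min vertex cover
- Max independent set = 9 - 4 = 5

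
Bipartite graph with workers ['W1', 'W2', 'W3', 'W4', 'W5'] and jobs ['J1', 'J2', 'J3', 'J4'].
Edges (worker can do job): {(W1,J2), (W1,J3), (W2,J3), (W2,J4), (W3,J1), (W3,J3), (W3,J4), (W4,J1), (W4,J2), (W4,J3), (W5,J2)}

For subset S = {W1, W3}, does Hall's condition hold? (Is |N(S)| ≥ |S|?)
Yes: |N(S)| = 4, |S| = 2

Subset S = {W1, W3}
Neighbors N(S) = {J1, J2, J3, J4}

|N(S)| = 4, |S| = 2
Hall's condition: |N(S)| ≥ |S| is satisfied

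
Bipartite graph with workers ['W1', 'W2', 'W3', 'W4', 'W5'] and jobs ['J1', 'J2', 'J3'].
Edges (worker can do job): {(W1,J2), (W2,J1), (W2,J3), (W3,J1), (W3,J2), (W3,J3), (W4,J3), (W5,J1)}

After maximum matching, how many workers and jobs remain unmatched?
Unmatched: 2 workers, 0 jobs

Maximum matching size: 3
Workers: 5 total, 3 matched, 2 unmatched
Jobs: 3 total, 3 matched, 0 unmatched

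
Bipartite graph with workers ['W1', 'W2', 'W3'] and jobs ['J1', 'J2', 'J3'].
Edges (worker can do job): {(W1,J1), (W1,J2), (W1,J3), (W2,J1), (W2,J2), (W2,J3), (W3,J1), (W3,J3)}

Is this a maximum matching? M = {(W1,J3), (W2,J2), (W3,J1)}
Yes, size 3 is maximum

Proposed matching has size 3.
Maximum matching size for this graph: 3.

This is a maximum matching.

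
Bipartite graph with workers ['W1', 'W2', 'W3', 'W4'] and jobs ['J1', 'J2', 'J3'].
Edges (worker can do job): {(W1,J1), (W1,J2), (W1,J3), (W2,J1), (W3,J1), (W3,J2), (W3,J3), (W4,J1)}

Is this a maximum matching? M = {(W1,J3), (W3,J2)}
No, size 2 is not maximum

Proposed matching has size 2.
Maximum matching size for this graph: 3.

This is NOT maximum - can be improved to size 3.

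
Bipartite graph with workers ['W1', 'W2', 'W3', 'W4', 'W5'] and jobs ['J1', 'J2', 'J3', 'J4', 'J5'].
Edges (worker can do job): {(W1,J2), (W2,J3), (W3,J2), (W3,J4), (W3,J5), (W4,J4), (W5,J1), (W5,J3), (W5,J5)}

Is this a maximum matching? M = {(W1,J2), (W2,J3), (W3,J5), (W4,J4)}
No, size 4 is not maximum

Proposed matching has size 4.
Maximum matching size for this graph: 5.

This is NOT maximum - can be improved to size 5.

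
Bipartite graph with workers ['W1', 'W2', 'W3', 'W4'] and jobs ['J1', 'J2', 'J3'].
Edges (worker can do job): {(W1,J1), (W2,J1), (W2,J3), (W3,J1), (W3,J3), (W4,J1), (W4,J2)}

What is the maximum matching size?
Maximum matching size = 3

Maximum matching: {(W2,J3), (W3,J1), (W4,J2)}
Size: 3

This assigns 3 workers to 3 distinct jobs.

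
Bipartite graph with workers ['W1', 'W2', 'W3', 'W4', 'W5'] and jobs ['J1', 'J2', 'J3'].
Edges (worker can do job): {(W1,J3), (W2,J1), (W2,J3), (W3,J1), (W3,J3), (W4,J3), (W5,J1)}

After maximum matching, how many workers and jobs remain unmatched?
Unmatched: 3 workers, 1 jobs

Maximum matching size: 2
Workers: 5 total, 2 matched, 3 unmatched
Jobs: 3 total, 2 matched, 1 unmatched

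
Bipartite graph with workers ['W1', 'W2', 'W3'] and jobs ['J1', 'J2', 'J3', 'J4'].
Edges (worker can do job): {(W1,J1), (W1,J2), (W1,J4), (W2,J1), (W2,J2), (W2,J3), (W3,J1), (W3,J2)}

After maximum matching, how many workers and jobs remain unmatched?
Unmatched: 0 workers, 1 jobs

Maximum matching size: 3
Workers: 3 total, 3 matched, 0 unmatched
Jobs: 4 total, 3 matched, 1 unmatched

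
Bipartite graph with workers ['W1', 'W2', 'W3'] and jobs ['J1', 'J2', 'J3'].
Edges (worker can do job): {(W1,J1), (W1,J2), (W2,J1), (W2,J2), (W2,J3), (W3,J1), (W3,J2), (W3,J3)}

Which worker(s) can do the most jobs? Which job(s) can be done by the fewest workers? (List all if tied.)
Most versatile: W2, W3 (3 jobs); Least covered: J3 (2 workers)

Worker degrees (jobs they can do): W1:2, W2:3, W3:3
Job degrees (workers who can do it): J1:3, J2:3, J3:2

Maximum worker degree is 3, achieved by: W2, W3
Minimum job degree is 2, achieved by: J3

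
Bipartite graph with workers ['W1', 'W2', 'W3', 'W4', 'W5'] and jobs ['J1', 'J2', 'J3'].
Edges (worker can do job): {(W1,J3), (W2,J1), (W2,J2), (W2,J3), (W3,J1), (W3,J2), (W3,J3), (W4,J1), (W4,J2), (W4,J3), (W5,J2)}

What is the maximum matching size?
Maximum matching size = 3

Maximum matching: {(W3,J1), (W4,J3), (W5,J2)}
Size: 3

This assigns 3 workers to 3 distinct jobs.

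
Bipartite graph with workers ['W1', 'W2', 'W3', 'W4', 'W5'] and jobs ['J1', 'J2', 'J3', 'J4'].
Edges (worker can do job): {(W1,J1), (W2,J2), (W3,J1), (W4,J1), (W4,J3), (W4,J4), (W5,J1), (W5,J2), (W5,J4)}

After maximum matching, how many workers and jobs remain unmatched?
Unmatched: 1 workers, 0 jobs

Maximum matching size: 4
Workers: 5 total, 4 matched, 1 unmatched
Jobs: 4 total, 4 matched, 0 unmatched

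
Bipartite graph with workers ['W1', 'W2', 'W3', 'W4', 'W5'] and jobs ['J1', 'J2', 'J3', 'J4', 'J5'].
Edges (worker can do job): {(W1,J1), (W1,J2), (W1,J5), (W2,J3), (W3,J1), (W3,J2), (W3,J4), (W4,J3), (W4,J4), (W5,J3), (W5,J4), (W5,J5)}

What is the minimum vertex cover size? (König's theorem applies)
Minimum vertex cover size = 5

By König's theorem: in bipartite graphs,
min vertex cover = max matching = 5

Maximum matching has size 5, so minimum vertex cover also has size 5.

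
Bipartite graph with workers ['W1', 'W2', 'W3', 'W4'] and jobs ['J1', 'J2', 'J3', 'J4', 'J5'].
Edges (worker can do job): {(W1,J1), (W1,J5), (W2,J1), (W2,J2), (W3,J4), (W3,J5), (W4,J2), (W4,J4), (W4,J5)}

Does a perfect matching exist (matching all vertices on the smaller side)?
Yes, perfect matching exists (size 4)

Perfect matching: {(W1,J1), (W2,J2), (W3,J5), (W4,J4)}
All 4 vertices on the smaller side are matched.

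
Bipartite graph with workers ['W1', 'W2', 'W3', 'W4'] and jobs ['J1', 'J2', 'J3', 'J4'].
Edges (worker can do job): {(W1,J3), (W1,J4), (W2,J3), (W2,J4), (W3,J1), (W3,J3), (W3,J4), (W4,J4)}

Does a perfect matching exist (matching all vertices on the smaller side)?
No, maximum matching has size 3 < 4

Maximum matching has size 3, need 4 for perfect matching.
Unmatched workers: ['W2']
Unmatched jobs: ['J2']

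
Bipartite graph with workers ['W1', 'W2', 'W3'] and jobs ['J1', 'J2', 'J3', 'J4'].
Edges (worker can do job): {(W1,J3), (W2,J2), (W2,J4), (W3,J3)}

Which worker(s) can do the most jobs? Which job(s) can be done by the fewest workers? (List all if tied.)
Most versatile: W2 (2 jobs); Least covered: J1 (0 workers)

Worker degrees (jobs they can do): W1:1, W2:2, W3:1
Job degrees (workers who can do it): J1:0, J2:1, J3:2, J4:1

Maximum worker degree is 2, achieved by: W2
Minimum job degree is 0, achieved by: J1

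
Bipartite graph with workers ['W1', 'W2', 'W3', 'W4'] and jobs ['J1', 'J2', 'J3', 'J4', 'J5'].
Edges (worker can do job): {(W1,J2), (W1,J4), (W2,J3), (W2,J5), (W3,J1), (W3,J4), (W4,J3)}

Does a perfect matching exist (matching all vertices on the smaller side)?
Yes, perfect matching exists (size 4)

Perfect matching: {(W1,J2), (W2,J5), (W3,J4), (W4,J3)}
All 4 vertices on the smaller side are matched.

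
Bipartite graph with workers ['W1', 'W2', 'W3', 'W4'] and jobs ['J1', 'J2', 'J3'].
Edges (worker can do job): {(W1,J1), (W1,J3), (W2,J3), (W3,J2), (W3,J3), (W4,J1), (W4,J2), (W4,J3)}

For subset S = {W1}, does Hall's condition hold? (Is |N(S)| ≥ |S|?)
Yes: |N(S)| = 2, |S| = 1

Subset S = {W1}
Neighbors N(S) = {J1, J3}

|N(S)| = 2, |S| = 1
Hall's condition: |N(S)| ≥ |S| is satisfied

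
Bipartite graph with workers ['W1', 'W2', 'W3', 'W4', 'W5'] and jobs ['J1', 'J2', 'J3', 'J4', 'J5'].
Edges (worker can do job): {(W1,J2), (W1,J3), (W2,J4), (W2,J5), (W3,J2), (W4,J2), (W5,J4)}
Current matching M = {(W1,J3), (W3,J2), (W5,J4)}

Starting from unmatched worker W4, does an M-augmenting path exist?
No augmenting path from W4

Alternating search from W4 reaches jobs: {J2}.
Every reachable job is already matched in M, and following those matched edges back to workers exposes no further unvisited jobs.
No M-augmenting path from W4 exists.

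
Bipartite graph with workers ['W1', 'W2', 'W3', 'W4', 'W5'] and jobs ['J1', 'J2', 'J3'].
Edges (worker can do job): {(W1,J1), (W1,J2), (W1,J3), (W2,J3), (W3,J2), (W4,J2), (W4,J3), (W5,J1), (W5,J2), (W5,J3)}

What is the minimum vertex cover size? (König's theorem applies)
Minimum vertex cover size = 3

By König's theorem: in bipartite graphs,
min vertex cover = max matching = 3

Maximum matching has size 3, so minimum vertex cover also has size 3.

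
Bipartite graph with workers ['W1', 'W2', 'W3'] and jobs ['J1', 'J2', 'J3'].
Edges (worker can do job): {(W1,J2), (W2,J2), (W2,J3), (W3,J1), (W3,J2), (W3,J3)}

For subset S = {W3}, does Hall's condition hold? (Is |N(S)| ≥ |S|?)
Yes: |N(S)| = 3, |S| = 1

Subset S = {W3}
Neighbors N(S) = {J1, J2, J3}

|N(S)| = 3, |S| = 1
Hall's condition: |N(S)| ≥ |S| is satisfied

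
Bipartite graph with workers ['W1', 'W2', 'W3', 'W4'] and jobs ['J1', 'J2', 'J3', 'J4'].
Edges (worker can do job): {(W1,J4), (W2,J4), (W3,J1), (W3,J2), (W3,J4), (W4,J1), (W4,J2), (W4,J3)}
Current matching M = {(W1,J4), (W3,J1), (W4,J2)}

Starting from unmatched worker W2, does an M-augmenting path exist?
No augmenting path from W2

Alternating search from W2 reaches jobs: {J4}.
Every reachable job is already matched in M, and following those matched edges back to workers exposes no further unvisited jobs.
No M-augmenting path from W2 exists.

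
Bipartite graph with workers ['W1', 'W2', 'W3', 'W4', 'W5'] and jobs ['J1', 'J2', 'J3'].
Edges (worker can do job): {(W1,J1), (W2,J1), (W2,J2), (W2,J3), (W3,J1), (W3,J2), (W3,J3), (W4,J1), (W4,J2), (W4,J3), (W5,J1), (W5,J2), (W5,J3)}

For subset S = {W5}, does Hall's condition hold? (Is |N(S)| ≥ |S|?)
Yes: |N(S)| = 3, |S| = 1

Subset S = {W5}
Neighbors N(S) = {J1, J2, J3}

|N(S)| = 3, |S| = 1
Hall's condition: |N(S)| ≥ |S| is satisfied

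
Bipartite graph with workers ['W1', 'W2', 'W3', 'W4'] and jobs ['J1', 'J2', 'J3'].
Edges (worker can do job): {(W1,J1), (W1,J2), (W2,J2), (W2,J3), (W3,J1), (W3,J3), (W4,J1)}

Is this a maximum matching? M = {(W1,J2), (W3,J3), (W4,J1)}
Yes, size 3 is maximum

Proposed matching has size 3.
Maximum matching size for this graph: 3.

This is a maximum matching.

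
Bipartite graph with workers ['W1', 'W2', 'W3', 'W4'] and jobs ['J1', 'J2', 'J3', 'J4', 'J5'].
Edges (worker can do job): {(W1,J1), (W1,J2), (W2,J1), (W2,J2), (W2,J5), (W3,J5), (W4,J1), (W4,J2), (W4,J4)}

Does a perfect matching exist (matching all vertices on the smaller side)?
Yes, perfect matching exists (size 4)

Perfect matching: {(W1,J1), (W2,J2), (W3,J5), (W4,J4)}
All 4 vertices on the smaller side are matched.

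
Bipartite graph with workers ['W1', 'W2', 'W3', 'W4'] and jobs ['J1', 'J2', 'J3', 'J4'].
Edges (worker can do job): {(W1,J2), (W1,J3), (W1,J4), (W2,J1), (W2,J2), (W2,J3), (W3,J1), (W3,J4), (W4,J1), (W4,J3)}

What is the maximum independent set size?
Maximum independent set = 4

By König's theorem:
- Min vertex cover = Max matching = 4
- Max independent set = Total vertices - Min vertex cover
- Max independent set = 8 - 4 = 4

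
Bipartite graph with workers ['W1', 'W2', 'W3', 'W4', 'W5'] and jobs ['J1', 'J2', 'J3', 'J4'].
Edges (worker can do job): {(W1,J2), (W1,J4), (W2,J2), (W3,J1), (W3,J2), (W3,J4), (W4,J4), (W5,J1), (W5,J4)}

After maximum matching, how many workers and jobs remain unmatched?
Unmatched: 2 workers, 1 jobs

Maximum matching size: 3
Workers: 5 total, 3 matched, 2 unmatched
Jobs: 4 total, 3 matched, 1 unmatched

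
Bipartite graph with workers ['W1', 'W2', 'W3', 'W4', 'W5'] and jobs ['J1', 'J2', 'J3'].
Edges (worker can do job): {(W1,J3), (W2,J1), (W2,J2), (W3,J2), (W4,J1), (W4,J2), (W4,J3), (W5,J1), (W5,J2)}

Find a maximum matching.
Matching: {(W3,J2), (W4,J3), (W5,J1)}

Maximum matching (size 3):
  W3 → J2
  W4 → J3
  W5 → J1

Each worker is assigned to at most one job, and each job to at most one worker.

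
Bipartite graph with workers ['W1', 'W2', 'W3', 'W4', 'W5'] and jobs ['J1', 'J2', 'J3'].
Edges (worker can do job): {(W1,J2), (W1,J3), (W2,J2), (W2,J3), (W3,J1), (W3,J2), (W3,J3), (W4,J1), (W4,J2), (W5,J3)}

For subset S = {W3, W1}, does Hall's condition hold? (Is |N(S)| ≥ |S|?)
Yes: |N(S)| = 3, |S| = 2

Subset S = {W3, W1}
Neighbors N(S) = {J1, J2, J3}

|N(S)| = 3, |S| = 2
Hall's condition: |N(S)| ≥ |S| is satisfied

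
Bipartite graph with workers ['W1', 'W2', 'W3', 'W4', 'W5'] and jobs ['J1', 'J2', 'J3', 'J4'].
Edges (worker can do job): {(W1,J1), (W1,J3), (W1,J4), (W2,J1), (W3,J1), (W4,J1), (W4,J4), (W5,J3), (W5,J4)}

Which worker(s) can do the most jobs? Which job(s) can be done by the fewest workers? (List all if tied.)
Most versatile: W1 (3 jobs); Least covered: J2 (0 workers)

Worker degrees (jobs they can do): W1:3, W2:1, W3:1, W4:2, W5:2
Job degrees (workers who can do it): J1:4, J2:0, J3:2, J4:3

Maximum worker degree is 3, achieved by: W1
Minimum job degree is 0, achieved by: J2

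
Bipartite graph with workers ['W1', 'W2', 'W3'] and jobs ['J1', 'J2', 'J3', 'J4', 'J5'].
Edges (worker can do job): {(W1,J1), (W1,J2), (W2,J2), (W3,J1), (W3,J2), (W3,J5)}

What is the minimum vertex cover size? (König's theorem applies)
Minimum vertex cover size = 3

By König's theorem: in bipartite graphs,
min vertex cover = max matching = 3

Maximum matching has size 3, so minimum vertex cover also has size 3.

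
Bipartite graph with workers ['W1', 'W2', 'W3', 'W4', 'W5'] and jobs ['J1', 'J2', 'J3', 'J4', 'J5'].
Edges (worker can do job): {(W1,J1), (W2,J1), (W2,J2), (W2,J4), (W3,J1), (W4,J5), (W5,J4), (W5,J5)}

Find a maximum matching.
Matching: {(W2,J2), (W3,J1), (W4,J5), (W5,J4)}

Maximum matching (size 4):
  W2 → J2
  W3 → J1
  W4 → J5
  W5 → J4

Each worker is assigned to at most one job, and each job to at most one worker.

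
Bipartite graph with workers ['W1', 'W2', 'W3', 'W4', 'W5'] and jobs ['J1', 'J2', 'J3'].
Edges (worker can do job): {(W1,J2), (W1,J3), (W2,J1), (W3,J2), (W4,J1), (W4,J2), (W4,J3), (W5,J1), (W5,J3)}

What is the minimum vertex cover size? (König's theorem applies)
Minimum vertex cover size = 3

By König's theorem: in bipartite graphs,
min vertex cover = max matching = 3

Maximum matching has size 3, so minimum vertex cover also has size 3.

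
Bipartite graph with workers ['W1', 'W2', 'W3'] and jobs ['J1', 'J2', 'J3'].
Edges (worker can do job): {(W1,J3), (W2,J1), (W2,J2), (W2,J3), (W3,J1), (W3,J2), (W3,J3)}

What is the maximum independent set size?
Maximum independent set = 3

By König's theorem:
- Min vertex cover = Max matching = 3
- Max independent set = Total vertices - Min vertex cover
- Max independent set = 6 - 3 = 3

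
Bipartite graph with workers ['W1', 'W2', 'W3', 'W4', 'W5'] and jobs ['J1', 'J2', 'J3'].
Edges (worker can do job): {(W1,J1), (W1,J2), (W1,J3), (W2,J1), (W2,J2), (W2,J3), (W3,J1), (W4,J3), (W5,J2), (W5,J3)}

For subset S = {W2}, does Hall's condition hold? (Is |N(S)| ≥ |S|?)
Yes: |N(S)| = 3, |S| = 1

Subset S = {W2}
Neighbors N(S) = {J1, J2, J3}

|N(S)| = 3, |S| = 1
Hall's condition: |N(S)| ≥ |S| is satisfied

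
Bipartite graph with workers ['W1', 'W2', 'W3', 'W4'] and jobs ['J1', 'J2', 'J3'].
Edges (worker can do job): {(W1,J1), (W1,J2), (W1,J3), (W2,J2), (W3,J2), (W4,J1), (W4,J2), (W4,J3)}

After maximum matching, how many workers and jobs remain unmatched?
Unmatched: 1 workers, 0 jobs

Maximum matching size: 3
Workers: 4 total, 3 matched, 1 unmatched
Jobs: 3 total, 3 matched, 0 unmatched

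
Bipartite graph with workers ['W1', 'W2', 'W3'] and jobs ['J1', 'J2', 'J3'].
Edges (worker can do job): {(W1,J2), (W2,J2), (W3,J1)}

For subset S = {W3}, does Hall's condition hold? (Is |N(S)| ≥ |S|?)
Yes: |N(S)| = 1, |S| = 1

Subset S = {W3}
Neighbors N(S) = {J1}

|N(S)| = 1, |S| = 1
Hall's condition: |N(S)| ≥ |S| is satisfied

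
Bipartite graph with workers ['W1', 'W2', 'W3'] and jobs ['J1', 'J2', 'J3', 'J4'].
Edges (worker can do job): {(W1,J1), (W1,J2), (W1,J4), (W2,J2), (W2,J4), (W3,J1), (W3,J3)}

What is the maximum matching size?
Maximum matching size = 3

Maximum matching: {(W1,J2), (W2,J4), (W3,J1)}
Size: 3

This assigns 3 workers to 3 distinct jobs.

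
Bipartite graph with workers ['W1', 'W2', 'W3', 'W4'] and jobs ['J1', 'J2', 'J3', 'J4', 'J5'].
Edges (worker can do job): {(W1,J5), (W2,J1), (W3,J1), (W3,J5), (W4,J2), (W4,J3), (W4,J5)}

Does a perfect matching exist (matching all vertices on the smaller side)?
No, maximum matching has size 3 < 4

Maximum matching has size 3, need 4 for perfect matching.
Unmatched workers: ['W2']
Unmatched jobs: ['J3', 'J4']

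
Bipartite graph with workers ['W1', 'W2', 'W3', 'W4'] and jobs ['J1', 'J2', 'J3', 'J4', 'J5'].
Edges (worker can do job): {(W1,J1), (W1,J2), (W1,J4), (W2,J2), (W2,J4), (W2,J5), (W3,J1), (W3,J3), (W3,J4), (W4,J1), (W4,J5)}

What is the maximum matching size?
Maximum matching size = 4

Maximum matching: {(W1,J2), (W2,J5), (W3,J4), (W4,J1)}
Size: 4

This assigns 4 workers to 4 distinct jobs.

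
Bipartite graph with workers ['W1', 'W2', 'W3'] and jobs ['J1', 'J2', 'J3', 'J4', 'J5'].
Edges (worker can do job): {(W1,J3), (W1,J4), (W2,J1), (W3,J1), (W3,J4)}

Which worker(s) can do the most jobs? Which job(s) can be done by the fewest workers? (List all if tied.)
Most versatile: W1, W3 (2 jobs); Least covered: J2, J5 (0 workers)

Worker degrees (jobs they can do): W1:2, W2:1, W3:2
Job degrees (workers who can do it): J1:2, J2:0, J3:1, J4:2, J5:0

Maximum worker degree is 2, achieved by: W1, W3
Minimum job degree is 0, achieved by: J2, J5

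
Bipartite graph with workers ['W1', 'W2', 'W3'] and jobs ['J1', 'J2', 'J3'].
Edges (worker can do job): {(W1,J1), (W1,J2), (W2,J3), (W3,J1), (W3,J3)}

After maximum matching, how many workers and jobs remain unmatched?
Unmatched: 0 workers, 0 jobs

Maximum matching size: 3
Workers: 3 total, 3 matched, 0 unmatched
Jobs: 3 total, 3 matched, 0 unmatched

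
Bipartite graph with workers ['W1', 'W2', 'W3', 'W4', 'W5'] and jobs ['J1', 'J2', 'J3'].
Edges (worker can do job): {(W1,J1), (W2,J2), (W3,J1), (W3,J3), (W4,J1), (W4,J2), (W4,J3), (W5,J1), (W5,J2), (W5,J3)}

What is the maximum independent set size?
Maximum independent set = 5

By König's theorem:
- Min vertex cover = Max matching = 3
- Max independent set = Total vertices - Min vertex cover
- Max independent set = 8 - 3 = 5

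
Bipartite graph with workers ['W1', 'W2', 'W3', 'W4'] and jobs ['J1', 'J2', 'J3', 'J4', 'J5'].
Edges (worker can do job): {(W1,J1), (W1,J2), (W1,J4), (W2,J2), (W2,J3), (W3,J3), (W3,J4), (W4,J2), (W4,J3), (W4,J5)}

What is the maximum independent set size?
Maximum independent set = 5

By König's theorem:
- Min vertex cover = Max matching = 4
- Max independent set = Total vertices - Min vertex cover
- Max independent set = 9 - 4 = 5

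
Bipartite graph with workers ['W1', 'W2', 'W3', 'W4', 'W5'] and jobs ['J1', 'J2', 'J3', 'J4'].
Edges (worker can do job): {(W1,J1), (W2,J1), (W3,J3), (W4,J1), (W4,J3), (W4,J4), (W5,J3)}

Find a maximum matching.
Matching: {(W1,J1), (W3,J3), (W4,J4)}

Maximum matching (size 3):
  W1 → J1
  W3 → J3
  W4 → J4

Each worker is assigned to at most one job, and each job to at most one worker.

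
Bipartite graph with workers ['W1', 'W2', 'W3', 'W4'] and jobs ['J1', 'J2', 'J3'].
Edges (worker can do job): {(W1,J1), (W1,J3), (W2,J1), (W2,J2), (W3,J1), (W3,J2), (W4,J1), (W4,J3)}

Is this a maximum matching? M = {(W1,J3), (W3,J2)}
No, size 2 is not maximum

Proposed matching has size 2.
Maximum matching size for this graph: 3.

This is NOT maximum - can be improved to size 3.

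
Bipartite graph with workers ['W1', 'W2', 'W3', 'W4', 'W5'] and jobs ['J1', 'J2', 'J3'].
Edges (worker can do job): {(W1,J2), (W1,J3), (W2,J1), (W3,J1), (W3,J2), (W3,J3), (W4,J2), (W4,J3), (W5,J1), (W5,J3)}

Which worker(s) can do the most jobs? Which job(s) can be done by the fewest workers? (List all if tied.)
Most versatile: W3 (3 jobs); Least covered: J1, J2 (3 workers)

Worker degrees (jobs they can do): W1:2, W2:1, W3:3, W4:2, W5:2
Job degrees (workers who can do it): J1:3, J2:3, J3:4

Maximum worker degree is 3, achieved by: W3
Minimum job degree is 3, achieved by: J1, J2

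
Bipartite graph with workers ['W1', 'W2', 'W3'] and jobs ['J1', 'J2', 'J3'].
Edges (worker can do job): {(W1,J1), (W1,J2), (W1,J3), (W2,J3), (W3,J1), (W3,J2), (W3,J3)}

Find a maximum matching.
Matching: {(W1,J2), (W2,J3), (W3,J1)}

Maximum matching (size 3):
  W1 → J2
  W2 → J3
  W3 → J1

Each worker is assigned to at most one job, and each job to at most one worker.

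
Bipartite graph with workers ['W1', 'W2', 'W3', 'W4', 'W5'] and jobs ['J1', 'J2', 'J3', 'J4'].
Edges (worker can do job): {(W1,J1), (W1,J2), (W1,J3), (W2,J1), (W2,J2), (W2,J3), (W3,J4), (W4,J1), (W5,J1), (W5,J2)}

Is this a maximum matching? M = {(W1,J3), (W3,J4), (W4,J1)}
No, size 3 is not maximum

Proposed matching has size 3.
Maximum matching size for this graph: 4.

This is NOT maximum - can be improved to size 4.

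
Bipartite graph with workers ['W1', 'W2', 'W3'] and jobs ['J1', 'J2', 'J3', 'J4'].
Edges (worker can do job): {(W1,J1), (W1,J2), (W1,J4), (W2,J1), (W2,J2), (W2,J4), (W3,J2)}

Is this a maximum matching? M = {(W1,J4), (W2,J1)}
No, size 2 is not maximum

Proposed matching has size 2.
Maximum matching size for this graph: 3.

This is NOT maximum - can be improved to size 3.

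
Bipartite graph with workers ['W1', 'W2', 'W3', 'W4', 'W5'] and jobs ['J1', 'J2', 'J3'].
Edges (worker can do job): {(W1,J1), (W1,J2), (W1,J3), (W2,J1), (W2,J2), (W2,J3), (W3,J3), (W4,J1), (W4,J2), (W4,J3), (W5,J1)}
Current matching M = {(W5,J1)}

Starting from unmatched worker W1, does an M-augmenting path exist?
Yes: W1 → J3

An M-augmenting path alternates non-matching / matching edges, starting and ending at unmatched vertices.
Path: W1 → J3
(J3 is unmatched in M, so the path is augmenting.)
Flipping edges along this path would increase |M| from 1 to 2.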